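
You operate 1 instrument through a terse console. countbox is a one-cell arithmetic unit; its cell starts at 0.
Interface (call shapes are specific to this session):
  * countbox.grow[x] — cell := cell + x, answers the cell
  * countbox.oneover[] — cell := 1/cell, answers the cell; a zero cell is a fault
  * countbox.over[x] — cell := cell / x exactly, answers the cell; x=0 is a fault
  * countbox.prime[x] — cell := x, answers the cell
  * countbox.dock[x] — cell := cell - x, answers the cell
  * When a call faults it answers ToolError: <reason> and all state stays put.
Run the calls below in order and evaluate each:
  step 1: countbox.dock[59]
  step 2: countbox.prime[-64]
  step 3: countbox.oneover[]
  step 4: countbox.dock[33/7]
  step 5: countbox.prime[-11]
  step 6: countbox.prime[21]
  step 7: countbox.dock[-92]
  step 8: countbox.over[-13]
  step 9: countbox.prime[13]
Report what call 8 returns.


Answer: -113/13

Derivation:
==> dock(x: 59)
<== -59
==> prime(x: -64)
<== -64
==> oneover()
<== -1/64
==> dock(x: 33/7)
<== -2119/448
==> prime(x: -11)
<== -11
==> prime(x: 21)
<== 21
==> dock(x: -92)
<== 113
==> over(x: -13)
<== -113/13
==> prime(x: 13)
<== 13


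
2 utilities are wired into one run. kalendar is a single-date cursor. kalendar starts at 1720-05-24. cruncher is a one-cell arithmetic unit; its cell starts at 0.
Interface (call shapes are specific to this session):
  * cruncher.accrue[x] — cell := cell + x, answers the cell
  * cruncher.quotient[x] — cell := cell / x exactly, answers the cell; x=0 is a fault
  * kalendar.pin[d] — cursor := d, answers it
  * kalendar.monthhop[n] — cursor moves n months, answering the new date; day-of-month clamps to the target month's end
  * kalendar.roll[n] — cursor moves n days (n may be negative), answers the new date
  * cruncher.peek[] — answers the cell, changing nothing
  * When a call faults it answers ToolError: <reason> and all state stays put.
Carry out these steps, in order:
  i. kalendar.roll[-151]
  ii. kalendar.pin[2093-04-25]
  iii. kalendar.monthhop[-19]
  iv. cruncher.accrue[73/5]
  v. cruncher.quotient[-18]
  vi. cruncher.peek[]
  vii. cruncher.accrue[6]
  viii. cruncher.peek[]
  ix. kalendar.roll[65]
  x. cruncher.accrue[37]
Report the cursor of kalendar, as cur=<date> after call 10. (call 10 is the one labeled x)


// kalendar.roll(n=-151) -> 1719-12-25
// kalendar.pin(d=2093-04-25) -> 2093-04-25
// kalendar.monthhop(n=-19) -> 2091-09-25
// cruncher.accrue(x=73/5) -> 73/5
// cruncher.quotient(x=-18) -> -73/90
// cruncher.peek() -> -73/90
// cruncher.accrue(x=6) -> 467/90
// cruncher.peek() -> 467/90
// kalendar.roll(n=65) -> 2091-11-29
// cruncher.accrue(x=37) -> 3797/90

Answer: cur=2091-11-29


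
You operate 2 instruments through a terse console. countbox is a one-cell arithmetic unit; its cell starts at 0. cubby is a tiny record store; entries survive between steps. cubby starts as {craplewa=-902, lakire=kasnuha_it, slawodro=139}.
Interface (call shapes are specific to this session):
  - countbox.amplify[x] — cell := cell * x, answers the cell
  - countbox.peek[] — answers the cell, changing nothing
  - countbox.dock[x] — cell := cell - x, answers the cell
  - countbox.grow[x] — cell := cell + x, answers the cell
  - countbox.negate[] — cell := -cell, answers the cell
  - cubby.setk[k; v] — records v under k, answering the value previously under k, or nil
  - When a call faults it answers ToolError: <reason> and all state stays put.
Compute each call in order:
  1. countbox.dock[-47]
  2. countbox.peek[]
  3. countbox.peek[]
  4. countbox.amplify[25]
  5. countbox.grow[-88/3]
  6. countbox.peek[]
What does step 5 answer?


Answer: 3437/3

Derivation:
Now I run countbox.dock passing x='-47', giving 47.
Calling countbox.peek, and see 47.
Invoking countbox.peek, and see 47.
Calling countbox.amplify passing x='25', — result: 1175.
Calling countbox.grow passing x='-88/3', which returns 3437/3.
Now I run countbox.peek, — result: 3437/3.


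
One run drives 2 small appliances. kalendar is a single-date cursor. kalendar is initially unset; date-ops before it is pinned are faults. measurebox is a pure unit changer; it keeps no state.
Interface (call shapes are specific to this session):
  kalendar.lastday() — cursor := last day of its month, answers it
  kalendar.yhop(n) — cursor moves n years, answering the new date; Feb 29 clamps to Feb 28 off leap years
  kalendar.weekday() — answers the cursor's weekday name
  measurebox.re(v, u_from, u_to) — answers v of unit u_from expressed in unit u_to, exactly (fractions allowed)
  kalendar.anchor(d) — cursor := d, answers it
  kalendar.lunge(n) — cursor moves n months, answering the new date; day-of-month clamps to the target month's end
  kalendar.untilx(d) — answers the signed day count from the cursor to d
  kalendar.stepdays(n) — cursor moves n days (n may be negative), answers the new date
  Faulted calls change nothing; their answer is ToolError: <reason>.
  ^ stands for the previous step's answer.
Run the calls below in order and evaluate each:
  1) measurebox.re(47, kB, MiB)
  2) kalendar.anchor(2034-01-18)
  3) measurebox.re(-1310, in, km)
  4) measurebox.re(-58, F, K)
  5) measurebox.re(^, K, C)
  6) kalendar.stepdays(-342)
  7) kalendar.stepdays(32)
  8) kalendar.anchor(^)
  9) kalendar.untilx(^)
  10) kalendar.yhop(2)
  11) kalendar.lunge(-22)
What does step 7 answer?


~$ measurebox.re 47 kB MiB
:: 5875/131072
~$ kalendar.anchor 2034-01-18
:: 2034-01-18
~$ measurebox.re -1310 in km
:: -16637/500000
~$ measurebox.re -58 F K
:: 4463/20
~$ measurebox.re ^ K C
:: -50
~$ kalendar.stepdays -342
:: 2033-02-10
~$ kalendar.stepdays 32
:: 2033-03-14
~$ kalendar.anchor ^
:: 2033-03-14
~$ kalendar.untilx ^
:: 0
~$ kalendar.yhop 2
:: 2035-03-14
~$ kalendar.lunge -22
:: 2033-05-14

Answer: 2033-03-14


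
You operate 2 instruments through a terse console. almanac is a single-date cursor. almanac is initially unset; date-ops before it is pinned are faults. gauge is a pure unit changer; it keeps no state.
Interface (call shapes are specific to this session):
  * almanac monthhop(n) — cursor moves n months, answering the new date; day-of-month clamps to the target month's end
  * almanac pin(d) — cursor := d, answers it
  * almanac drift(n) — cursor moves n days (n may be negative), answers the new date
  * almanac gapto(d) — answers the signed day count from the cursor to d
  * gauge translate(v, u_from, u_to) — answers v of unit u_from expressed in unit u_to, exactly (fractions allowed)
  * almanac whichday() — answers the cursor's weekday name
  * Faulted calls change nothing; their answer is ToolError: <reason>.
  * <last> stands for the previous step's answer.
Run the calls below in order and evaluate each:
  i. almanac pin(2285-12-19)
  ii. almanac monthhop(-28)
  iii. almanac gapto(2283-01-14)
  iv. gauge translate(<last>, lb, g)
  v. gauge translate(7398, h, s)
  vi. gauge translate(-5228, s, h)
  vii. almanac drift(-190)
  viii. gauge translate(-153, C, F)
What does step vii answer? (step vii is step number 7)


CALL almanac pin[d='2285-12-19']
RET  2285-12-19
CALL almanac monthhop[n='-28']
RET  2283-08-19
CALL almanac gapto[d='2283-01-14']
RET  -217
CALL gauge translate[v='<last>'; u_from='lb'; u_to='g']
RET  -9842954429/100000
CALL gauge translate[v='7398'; u_from='h'; u_to='s']
RET  26632800
CALL gauge translate[v='-5228'; u_from='s'; u_to='h']
RET  -1307/900
CALL almanac drift[n='-190']
RET  2283-02-10
CALL gauge translate[v='-153'; u_from='C'; u_to='F']
RET  -1217/5

Answer: 2283-02-10


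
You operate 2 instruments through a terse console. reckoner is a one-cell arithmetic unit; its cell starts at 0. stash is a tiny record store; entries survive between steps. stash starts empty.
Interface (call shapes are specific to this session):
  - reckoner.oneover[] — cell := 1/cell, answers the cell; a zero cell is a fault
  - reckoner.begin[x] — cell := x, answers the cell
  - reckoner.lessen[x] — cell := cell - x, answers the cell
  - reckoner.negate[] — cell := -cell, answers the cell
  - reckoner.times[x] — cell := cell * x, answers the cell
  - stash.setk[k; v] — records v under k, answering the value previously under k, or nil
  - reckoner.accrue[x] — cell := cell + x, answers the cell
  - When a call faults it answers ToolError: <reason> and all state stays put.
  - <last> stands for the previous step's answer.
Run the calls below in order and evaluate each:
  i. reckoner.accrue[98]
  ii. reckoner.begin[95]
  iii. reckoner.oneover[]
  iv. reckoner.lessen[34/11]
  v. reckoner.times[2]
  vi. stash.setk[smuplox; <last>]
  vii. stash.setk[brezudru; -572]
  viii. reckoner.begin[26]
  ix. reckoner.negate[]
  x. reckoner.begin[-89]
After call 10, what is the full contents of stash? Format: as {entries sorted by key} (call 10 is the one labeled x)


Answer: {brezudru=-572, smuplox=-6438/1045}

Derivation:
Using reckoner.accrue with x='98', → 98.
Then reckoner.begin with x='95', yielding 95.
Invoking reckoner.oneover, — result: 1/95.
Then reckoner.lessen with x='34/11', which returns -3219/1045.
Calling reckoner.times with x='2', → -6438/1045.
Now I run stash.setk with k='smuplox', v='<last>', yielding nil.
Using stash.setk with k='brezudru', v='-572', which returns nil.
I run reckoner.begin with x='26', and see 26.
Calling reckoner.negate, and see -26.
Invoking reckoner.begin with x='-89': -89.


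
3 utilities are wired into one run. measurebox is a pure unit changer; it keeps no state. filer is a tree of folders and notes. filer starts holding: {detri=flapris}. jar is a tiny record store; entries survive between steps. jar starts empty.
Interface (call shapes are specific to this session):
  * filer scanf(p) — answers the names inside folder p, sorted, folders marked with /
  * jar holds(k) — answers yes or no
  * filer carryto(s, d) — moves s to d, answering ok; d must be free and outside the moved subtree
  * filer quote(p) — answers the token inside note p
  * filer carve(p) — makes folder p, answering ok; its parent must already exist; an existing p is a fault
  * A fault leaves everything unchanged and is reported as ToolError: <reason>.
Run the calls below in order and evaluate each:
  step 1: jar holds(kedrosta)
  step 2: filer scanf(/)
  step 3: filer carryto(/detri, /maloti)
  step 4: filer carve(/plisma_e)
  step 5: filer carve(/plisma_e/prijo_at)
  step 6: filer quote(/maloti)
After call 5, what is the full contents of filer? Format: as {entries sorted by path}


[in] jar holds k: kedrosta
  no
[in] filer scanf p: /
  [detri]
[in] filer carryto s: /detri d: /maloti
  ok
[in] filer carve p: /plisma_e
  ok
[in] filer carve p: /plisma_e/prijo_at
  ok
[in] filer quote p: /maloti
  flapris

Answer: {maloti=flapris, plisma_e/, plisma_e/prijo_at/}


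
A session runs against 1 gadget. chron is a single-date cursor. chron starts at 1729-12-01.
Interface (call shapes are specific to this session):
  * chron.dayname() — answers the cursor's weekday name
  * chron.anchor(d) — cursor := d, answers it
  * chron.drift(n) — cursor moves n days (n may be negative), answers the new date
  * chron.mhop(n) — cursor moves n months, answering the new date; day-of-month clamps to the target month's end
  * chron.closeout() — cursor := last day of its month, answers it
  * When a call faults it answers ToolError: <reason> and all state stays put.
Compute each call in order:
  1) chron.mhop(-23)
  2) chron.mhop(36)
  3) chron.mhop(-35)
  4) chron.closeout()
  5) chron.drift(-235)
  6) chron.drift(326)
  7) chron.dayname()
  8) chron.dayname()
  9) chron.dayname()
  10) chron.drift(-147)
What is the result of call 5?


;; mhop(n=-23) == 1728-01-01
;; mhop(n=36) == 1731-01-01
;; mhop(n=-35) == 1728-02-01
;; closeout() == 1728-02-29
;; drift(n=-235) == 1727-07-09
;; drift(n=326) == 1728-05-30
;; dayname() == Sunday
;; dayname() == Sunday
;; dayname() == Sunday
;; drift(n=-147) == 1728-01-04

Answer: 1727-07-09


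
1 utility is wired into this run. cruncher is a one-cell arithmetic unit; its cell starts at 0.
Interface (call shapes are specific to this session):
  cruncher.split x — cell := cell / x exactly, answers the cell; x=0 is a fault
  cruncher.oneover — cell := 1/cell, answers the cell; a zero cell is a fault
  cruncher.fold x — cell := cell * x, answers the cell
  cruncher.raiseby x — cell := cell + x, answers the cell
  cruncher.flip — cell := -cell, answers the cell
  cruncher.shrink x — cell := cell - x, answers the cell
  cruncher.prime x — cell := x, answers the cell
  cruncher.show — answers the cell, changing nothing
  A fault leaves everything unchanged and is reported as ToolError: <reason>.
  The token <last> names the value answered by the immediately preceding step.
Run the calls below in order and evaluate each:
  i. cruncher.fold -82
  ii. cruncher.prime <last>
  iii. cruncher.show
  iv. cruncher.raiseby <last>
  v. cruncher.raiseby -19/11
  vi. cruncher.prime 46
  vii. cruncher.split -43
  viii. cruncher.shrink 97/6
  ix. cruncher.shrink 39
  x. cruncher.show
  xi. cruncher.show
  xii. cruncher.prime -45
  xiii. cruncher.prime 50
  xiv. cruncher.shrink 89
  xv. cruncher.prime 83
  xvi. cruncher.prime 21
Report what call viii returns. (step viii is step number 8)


Answer: -4447/258

Derivation:
CALL fold[x: -82]
RET  0
CALL prime[x: <last>]
RET  0
CALL show[]
RET  0
CALL raiseby[x: <last>]
RET  0
CALL raiseby[x: -19/11]
RET  -19/11
CALL prime[x: 46]
RET  46
CALL split[x: -43]
RET  -46/43
CALL shrink[x: 97/6]
RET  -4447/258
CALL shrink[x: 39]
RET  -14509/258
CALL show[]
RET  -14509/258
CALL show[]
RET  -14509/258
CALL prime[x: -45]
RET  -45
CALL prime[x: 50]
RET  50
CALL shrink[x: 89]
RET  -39
CALL prime[x: 83]
RET  83
CALL prime[x: 21]
RET  21


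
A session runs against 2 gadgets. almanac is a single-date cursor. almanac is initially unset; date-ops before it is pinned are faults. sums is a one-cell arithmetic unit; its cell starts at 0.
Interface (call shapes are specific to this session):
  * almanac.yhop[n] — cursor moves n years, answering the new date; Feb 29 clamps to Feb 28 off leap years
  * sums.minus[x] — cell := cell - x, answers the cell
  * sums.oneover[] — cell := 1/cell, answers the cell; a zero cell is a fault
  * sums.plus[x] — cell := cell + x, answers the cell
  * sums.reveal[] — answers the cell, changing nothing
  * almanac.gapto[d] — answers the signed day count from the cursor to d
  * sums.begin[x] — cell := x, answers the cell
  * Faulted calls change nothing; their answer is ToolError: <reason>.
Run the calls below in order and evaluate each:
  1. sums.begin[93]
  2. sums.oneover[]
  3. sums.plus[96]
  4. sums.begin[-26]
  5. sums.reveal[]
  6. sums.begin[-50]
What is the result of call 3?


! 1. sums.begin(x: 93) ~> 93
! 2. sums.oneover() ~> 1/93
! 3. sums.plus(x: 96) ~> 8929/93
! 4. sums.begin(x: -26) ~> -26
! 5. sums.reveal() ~> -26
! 6. sums.begin(x: -50) ~> -50

Answer: 8929/93


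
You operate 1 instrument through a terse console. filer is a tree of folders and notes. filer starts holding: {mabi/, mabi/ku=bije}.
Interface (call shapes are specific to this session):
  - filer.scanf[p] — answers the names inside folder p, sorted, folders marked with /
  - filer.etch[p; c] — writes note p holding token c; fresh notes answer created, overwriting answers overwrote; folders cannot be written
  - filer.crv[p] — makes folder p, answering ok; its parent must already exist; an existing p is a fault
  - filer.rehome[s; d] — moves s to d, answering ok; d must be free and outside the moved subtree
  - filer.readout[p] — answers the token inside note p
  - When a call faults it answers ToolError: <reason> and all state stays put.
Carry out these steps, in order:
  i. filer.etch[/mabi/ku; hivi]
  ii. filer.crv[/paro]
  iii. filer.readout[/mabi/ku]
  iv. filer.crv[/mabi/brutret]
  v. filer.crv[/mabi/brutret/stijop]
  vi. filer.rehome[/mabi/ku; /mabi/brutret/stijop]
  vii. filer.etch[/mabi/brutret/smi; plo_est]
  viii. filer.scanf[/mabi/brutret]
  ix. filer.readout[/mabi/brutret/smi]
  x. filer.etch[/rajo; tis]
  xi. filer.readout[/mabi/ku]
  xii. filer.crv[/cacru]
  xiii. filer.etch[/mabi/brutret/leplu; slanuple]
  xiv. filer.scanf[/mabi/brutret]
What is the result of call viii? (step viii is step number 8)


Answer: [smi, stijop/]

Derivation:
→ etch(/mabi/ku, hivi)
← overwrote
→ crv(/paro)
← ok
→ readout(/mabi/ku)
← hivi
→ crv(/mabi/brutret)
← ok
→ crv(/mabi/brutret/stijop)
← ok
→ rehome(/mabi/ku, /mabi/brutret/stijop)
← ToolError: exists
→ etch(/mabi/brutret/smi, plo_est)
← created
→ scanf(/mabi/brutret)
← [smi, stijop/]
→ readout(/mabi/brutret/smi)
← plo_est
→ etch(/rajo, tis)
← created
→ readout(/mabi/ku)
← hivi
→ crv(/cacru)
← ok
→ etch(/mabi/brutret/leplu, slanuple)
← created
→ scanf(/mabi/brutret)
← [leplu, smi, stijop/]


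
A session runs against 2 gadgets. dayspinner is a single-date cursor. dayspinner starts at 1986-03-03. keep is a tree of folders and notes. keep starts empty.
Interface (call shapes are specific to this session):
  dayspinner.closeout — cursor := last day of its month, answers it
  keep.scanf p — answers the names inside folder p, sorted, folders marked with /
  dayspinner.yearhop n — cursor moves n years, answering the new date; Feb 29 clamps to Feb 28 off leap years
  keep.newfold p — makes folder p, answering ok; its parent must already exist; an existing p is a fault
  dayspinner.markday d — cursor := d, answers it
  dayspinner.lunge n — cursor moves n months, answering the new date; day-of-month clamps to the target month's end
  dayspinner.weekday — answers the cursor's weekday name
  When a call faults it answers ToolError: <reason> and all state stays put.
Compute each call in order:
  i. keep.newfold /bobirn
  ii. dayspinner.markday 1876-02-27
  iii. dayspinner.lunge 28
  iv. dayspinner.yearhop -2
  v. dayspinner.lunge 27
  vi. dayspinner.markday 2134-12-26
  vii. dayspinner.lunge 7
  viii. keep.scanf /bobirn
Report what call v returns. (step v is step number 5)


Answer: 1878-09-27

Derivation:
-> keep.newfold(p: /bobirn)
<- ok
-> dayspinner.markday(d: 1876-02-27)
<- 1876-02-27
-> dayspinner.lunge(n: 28)
<- 1878-06-27
-> dayspinner.yearhop(n: -2)
<- 1876-06-27
-> dayspinner.lunge(n: 27)
<- 1878-09-27
-> dayspinner.markday(d: 2134-12-26)
<- 2134-12-26
-> dayspinner.lunge(n: 7)
<- 2135-07-26
-> keep.scanf(p: /bobirn)
<- []


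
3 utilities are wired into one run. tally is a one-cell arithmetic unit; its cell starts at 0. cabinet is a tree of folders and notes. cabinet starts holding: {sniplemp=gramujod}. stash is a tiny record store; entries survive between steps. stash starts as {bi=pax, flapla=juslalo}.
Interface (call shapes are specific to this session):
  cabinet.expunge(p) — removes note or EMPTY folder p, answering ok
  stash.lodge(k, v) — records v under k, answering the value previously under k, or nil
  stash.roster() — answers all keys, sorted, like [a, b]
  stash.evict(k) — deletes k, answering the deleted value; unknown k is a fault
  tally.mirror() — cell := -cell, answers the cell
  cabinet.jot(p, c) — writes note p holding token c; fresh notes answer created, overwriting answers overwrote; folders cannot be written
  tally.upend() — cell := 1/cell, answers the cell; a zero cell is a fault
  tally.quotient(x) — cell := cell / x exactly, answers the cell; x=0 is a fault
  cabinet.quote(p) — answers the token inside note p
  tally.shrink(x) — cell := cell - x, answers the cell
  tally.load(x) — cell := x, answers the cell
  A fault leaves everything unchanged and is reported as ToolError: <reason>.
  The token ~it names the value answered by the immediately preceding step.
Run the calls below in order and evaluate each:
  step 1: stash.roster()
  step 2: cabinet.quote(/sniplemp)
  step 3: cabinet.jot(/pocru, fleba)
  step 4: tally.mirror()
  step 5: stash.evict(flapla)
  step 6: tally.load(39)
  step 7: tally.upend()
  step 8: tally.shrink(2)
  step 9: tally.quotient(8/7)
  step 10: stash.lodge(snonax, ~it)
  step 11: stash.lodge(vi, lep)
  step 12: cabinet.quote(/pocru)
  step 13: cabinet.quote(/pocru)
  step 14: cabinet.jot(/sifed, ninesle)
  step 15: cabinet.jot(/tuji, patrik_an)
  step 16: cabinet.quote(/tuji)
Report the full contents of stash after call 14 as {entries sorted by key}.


·→ roster()
·← [bi, flapla]
·→ quote(p=/sniplemp)
·← gramujod
·→ jot(p=/pocru, c=fleba)
·← created
·→ mirror()
·← 0
·→ evict(k=flapla)
·← juslalo
·→ load(x=39)
·← 39
·→ upend()
·← 1/39
·→ shrink(x=2)
·← -77/39
·→ quotient(x=8/7)
·← -539/312
·→ lodge(k=snonax, v=~it)
·← nil
·→ lodge(k=vi, v=lep)
·← nil
·→ quote(p=/pocru)
·← fleba
·→ quote(p=/pocru)
·← fleba
·→ jot(p=/sifed, c=ninesle)
·← created
·→ jot(p=/tuji, c=patrik_an)
·← created
·→ quote(p=/tuji)
·← patrik_an

Answer: {bi=pax, snonax=-539/312, vi=lep}


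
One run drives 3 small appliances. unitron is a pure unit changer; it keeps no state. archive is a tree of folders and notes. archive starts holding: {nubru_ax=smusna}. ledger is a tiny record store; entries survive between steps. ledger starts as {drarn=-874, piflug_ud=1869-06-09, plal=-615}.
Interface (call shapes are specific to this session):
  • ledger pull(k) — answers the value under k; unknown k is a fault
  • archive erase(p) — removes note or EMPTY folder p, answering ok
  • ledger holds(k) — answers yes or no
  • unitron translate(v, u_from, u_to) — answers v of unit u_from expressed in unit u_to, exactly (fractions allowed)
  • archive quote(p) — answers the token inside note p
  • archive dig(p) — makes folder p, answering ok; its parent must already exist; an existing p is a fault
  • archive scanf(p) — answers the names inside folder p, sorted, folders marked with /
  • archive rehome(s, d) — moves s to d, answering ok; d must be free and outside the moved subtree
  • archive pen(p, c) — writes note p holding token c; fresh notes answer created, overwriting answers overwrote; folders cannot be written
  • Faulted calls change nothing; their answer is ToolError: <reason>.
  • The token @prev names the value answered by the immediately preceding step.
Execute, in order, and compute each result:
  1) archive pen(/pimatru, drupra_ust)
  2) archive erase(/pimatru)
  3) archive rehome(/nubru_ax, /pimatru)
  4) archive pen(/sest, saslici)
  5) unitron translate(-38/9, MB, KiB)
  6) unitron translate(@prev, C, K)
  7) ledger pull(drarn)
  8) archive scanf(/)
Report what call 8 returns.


Answer: [pimatru, sest]

Derivation:
I call archive pen with p: /pimatru, c: drupra_ust, which returns created.
I invoke archive erase with p: /pimatru, and see ok.
Invoking archive rehome with s: /nubru_ax, d: /pimatru: ok.
Calling archive pen with p: /sest, c: saslici, giving created.
Invoking unitron translate with v: -38/9, u_from: MB, u_to: KiB, and get -296875/72.
Now I run unitron translate with v: @prev, u_from: C, u_to: K, and observe -1386041/360.
Calling ledger pull with k: drarn, yielding -874.
I call archive scanf with p: /, → [pimatru, sest].


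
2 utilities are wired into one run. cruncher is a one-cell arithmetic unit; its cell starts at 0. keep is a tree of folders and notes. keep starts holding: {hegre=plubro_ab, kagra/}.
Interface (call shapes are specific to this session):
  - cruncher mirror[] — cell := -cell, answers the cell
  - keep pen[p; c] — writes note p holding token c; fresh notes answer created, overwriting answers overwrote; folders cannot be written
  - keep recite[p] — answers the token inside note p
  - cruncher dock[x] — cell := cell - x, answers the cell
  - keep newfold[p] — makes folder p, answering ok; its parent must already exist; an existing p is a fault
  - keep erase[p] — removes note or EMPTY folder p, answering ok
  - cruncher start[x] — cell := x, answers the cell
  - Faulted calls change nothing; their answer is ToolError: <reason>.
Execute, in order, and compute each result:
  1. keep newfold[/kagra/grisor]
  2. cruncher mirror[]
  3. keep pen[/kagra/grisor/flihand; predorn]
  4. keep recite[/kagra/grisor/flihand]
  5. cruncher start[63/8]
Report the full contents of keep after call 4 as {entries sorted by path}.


Answer: {hegre=plubro_ab, kagra/, kagra/grisor/, kagra/grisor/flihand=predorn}

Derivation:
I invoke keep newfold on /kagra/grisor, giving ok.
I call cruncher mirror(), → 0.
Calling keep pen on /kagra/grisor/flihand, predorn, and observe created.
I run keep recite on /kagra/grisor/flihand, — result: predorn.
Invoking cruncher start on 63/8, giving 63/8.


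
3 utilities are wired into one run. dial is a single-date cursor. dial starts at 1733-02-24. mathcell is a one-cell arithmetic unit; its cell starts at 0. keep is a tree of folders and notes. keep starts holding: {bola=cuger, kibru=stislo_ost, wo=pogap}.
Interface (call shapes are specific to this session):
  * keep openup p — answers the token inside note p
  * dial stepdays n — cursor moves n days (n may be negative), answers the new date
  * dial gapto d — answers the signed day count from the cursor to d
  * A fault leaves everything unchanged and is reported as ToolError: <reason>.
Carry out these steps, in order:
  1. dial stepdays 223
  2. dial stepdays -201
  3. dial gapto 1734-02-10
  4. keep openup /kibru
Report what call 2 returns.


→ dial stepdays(223)
← 1733-10-05
→ dial stepdays(-201)
← 1733-03-18
→ dial gapto(1734-02-10)
← 329
→ keep openup(/kibru)
← stislo_ost

Answer: 1733-03-18


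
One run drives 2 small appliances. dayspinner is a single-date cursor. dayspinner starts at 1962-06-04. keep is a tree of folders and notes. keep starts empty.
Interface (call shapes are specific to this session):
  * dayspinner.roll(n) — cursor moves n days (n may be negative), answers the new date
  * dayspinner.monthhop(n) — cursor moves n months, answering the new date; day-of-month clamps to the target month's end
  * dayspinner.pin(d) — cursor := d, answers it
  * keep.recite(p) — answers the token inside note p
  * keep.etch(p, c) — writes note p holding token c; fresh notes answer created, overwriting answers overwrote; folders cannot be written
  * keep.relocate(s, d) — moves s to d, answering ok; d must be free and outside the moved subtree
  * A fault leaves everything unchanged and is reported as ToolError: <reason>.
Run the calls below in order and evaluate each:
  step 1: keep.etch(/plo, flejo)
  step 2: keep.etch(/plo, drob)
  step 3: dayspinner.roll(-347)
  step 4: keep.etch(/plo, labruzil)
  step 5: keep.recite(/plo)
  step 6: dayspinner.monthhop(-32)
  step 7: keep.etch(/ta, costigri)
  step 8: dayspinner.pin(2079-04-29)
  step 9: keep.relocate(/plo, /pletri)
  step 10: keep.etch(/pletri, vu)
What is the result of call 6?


! 1. etch(p→/plo, c→flejo) == created
! 2. etch(p→/plo, c→drob) == overwrote
! 3. roll(n→-347) == 1961-06-22
! 4. etch(p→/plo, c→labruzil) == overwrote
! 5. recite(p→/plo) == labruzil
! 6. monthhop(n→-32) == 1958-10-22
! 7. etch(p→/ta, c→costigri) == created
! 8. pin(d→2079-04-29) == 2079-04-29
! 9. relocate(s→/plo, d→/pletri) == ok
! 10. etch(p→/pletri, c→vu) == overwrote

Answer: 1958-10-22


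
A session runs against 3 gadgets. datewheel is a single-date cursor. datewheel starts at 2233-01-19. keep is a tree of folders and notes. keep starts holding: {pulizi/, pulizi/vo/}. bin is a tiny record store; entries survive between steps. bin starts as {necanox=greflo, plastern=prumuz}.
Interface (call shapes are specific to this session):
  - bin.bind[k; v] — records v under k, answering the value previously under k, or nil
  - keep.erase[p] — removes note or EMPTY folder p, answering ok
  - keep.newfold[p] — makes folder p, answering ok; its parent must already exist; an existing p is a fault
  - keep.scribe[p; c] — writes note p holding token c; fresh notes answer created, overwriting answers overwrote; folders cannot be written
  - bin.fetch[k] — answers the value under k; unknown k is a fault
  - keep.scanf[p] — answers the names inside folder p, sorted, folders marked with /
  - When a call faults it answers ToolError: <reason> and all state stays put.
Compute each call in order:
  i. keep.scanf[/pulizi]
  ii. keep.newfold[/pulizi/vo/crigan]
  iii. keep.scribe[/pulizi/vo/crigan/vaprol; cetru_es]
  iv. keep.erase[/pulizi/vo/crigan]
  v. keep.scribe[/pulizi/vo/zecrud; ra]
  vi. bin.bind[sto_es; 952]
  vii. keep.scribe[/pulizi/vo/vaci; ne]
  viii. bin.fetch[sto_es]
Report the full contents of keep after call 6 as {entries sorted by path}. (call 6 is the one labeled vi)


Next I call keep.scanf passing /pulizi, giving [vo/].
Calling keep.newfold passing /pulizi/vo/crigan, yielding ok.
I use keep.scribe passing /pulizi/vo/crigan/vaprol, cetru_es, yielding created.
Then keep.erase passing /pulizi/vo/crigan: ToolError: not empty.
Then keep.scribe passing /pulizi/vo/zecrud, ra, and see created.
I run bin.bind passing sto_es, 952, → nil.
I try keep.scribe passing /pulizi/vo/vaci, ne, and get created.
Invoking bin.fetch passing sto_es: 952.

Answer: {pulizi/, pulizi/vo/, pulizi/vo/crigan/, pulizi/vo/crigan/vaprol=cetru_es, pulizi/vo/zecrud=ra}


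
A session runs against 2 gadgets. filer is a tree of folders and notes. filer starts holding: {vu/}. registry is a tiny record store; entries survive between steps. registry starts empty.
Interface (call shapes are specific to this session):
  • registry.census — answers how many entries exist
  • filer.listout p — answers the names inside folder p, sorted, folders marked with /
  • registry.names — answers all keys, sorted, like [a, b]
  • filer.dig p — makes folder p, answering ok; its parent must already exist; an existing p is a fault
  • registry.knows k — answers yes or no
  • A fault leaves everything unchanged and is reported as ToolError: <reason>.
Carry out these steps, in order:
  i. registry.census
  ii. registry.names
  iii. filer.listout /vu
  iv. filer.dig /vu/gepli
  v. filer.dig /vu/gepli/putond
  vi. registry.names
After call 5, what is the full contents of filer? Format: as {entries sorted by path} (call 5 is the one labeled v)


I try registry.census, and observe 0.
I try registry.names, giving [].
I run filer.listout(p→/vu), giving [].
Next I call filer.dig(p→/vu/gepli), which returns ok.
Calling filer.dig(p→/vu/gepli/putond), → ok.
I use registry.names(), and observe [].

Answer: {vu/, vu/gepli/, vu/gepli/putond/}


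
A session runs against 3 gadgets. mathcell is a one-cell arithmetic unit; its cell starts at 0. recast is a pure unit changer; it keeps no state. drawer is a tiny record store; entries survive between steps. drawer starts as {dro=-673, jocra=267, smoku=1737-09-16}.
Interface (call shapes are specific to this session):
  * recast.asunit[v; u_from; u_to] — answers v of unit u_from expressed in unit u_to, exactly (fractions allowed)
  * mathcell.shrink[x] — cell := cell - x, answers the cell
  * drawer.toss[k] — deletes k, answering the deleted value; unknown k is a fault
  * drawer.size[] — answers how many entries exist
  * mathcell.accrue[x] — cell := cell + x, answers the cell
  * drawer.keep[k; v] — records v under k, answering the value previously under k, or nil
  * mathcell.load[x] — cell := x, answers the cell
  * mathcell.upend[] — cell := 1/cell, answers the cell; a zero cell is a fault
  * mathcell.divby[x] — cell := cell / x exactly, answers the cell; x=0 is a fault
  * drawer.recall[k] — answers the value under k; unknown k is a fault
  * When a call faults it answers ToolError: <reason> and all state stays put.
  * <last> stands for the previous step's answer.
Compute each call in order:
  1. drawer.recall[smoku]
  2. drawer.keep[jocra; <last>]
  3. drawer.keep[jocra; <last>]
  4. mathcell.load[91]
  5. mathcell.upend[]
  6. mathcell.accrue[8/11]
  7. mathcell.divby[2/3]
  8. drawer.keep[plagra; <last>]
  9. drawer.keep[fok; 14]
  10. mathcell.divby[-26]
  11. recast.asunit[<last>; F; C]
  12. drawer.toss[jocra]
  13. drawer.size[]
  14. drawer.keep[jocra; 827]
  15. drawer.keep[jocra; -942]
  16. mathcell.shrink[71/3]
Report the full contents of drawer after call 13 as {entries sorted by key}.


Answer: {dro=-673, fok=14, plagra=2217/2002, smoku=1737-09-16}

Derivation:
Invoking recall using smoku, and see 1737-09-16.
I invoke keep using jocra, <last>, which returns 267.
I call keep using jocra, <last>: 1737-09-16.
Calling load using 91, — result: 91.
Using upend(), and see 1/91.
I use accrue using 8/11, and get 739/1001.
I invoke divby using 2/3, yielding 2217/2002.
I invoke keep using plagra, <last>, and see nil.
Calling keep using fok, 14, — result: nil.
I invoke divby using -26, and get -2217/52052.
Then asunit using <last>, F, C, which returns -8339405/468468.
I try toss using jocra, — result: 267.
I use size(), which returns 4.
I try keep using jocra, 827, and observe nil.
I run keep using jocra, -942, giving 827.
Then shrink using 71/3, yielding -3702343/156156.


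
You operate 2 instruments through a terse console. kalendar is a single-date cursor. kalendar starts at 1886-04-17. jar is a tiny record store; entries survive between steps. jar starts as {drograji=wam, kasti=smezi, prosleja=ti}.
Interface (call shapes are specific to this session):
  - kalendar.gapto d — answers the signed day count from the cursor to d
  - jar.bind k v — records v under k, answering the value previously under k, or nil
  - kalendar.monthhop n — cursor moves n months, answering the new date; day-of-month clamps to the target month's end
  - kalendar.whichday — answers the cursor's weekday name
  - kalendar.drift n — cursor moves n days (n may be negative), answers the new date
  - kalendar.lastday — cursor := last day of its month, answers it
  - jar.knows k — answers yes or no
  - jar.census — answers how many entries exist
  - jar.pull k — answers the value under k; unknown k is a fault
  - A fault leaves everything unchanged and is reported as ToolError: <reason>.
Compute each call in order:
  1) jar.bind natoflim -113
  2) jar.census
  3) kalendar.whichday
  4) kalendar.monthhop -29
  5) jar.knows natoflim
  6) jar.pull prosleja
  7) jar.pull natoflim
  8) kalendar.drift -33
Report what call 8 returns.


Answer: 1883-10-15

Derivation:
Then jar.bind using k=natoflim, v=-113: nil.
I try jar.census, yielding 4.
Then kalendar.whichday, which returns Saturday.
I call kalendar.monthhop using n=-29, — result: 1883-11-17.
Calling jar.knows using k=natoflim, → yes.
Next I call jar.pull using k=prosleja, and see ti.
Now I run jar.pull using k=natoflim, giving -113.
Invoking kalendar.drift using n=-33, — result: 1883-10-15.


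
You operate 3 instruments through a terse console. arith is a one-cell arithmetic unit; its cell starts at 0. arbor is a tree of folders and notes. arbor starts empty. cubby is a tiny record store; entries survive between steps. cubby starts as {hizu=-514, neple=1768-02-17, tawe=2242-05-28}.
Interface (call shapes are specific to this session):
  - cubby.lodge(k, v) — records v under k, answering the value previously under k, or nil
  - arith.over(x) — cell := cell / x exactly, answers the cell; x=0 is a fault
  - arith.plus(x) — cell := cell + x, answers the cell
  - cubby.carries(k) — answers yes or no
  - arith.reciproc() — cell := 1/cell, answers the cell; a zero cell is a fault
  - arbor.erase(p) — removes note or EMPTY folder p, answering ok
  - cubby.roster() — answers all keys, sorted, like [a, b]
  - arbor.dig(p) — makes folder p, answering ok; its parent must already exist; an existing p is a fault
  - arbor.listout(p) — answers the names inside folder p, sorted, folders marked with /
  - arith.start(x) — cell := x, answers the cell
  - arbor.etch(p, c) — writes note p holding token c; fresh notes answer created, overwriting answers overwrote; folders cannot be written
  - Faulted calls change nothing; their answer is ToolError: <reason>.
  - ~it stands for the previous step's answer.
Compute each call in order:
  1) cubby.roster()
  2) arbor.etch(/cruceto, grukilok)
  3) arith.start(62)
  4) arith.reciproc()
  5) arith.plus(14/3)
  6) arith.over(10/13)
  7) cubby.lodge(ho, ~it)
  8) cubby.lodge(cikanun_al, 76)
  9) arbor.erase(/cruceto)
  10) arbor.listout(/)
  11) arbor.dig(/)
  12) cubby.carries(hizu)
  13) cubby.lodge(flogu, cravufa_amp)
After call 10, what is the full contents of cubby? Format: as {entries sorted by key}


Answer: {cikanun_al=76, hizu=-514, ho=11323/1860, neple=1768-02-17, tawe=2242-05-28}

Derivation:
Do: roster[]
See: [hizu, neple, tawe]
Do: etch[p→/cruceto; c→grukilok]
See: created
Do: start[x→62]
See: 62
Do: reciproc[]
See: 1/62
Do: plus[x→14/3]
See: 871/186
Do: over[x→10/13]
See: 11323/1860
Do: lodge[k→ho; v→~it]
See: nil
Do: lodge[k→cikanun_al; v→76]
See: nil
Do: erase[p→/cruceto]
See: ok
Do: listout[p→/]
See: []
Do: dig[p→/]
See: ToolError: exists
Do: carries[k→hizu]
See: yes
Do: lodge[k→flogu; v→cravufa_amp]
See: nil


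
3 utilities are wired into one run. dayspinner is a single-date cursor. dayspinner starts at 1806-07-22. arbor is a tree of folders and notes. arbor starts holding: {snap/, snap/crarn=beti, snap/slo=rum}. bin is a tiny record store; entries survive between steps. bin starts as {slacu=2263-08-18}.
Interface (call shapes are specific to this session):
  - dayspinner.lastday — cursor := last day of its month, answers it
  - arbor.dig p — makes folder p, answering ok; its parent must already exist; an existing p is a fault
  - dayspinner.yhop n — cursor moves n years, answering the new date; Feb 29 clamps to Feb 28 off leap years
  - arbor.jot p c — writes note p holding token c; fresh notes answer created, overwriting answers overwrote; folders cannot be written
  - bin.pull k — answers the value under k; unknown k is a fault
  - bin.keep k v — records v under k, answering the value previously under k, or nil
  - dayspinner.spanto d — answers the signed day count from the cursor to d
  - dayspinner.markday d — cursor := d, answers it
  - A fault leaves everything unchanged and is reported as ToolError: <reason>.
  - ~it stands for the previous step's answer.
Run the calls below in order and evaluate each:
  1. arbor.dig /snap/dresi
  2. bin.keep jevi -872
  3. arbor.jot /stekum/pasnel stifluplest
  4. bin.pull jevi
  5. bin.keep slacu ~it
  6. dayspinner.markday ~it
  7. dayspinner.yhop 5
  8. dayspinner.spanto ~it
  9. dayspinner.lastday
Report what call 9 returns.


Answer: 2268-08-31

Derivation:
$ arbor.dig /snap/dresi
[out] ok
$ bin.keep jevi -872
[out] nil
$ arbor.jot /stekum/pasnel stifluplest
[out] ToolError: no parent
$ bin.pull jevi
[out] -872
$ bin.keep slacu ~it
[out] 2263-08-18
$ dayspinner.markday ~it
[out] 2263-08-18
$ dayspinner.yhop 5
[out] 2268-08-18
$ dayspinner.spanto ~it
[out] 0
$ dayspinner.lastday
[out] 2268-08-31


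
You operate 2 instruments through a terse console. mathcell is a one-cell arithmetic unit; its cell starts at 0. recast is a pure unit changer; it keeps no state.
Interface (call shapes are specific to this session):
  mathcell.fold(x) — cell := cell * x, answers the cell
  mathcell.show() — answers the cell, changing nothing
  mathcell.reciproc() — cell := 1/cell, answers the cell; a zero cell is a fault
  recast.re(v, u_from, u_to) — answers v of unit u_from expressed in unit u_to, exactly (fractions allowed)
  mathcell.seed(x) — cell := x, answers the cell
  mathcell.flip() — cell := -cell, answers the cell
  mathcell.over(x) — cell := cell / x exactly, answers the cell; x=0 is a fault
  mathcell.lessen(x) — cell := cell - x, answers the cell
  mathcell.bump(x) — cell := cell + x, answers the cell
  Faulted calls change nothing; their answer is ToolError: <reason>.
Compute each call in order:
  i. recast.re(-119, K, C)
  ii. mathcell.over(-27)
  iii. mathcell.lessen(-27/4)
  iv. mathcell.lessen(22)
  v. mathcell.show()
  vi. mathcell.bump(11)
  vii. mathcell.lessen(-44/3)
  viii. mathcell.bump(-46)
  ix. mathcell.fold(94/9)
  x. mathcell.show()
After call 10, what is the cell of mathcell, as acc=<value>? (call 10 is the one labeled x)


Answer: acc=-20069/54

Derivation:
>>> recast.re -119 K C
[out] -7843/20
>>> mathcell.over -27
[out] 0
>>> mathcell.lessen -27/4
[out] 27/4
>>> mathcell.lessen 22
[out] -61/4
>>> mathcell.show
[out] -61/4
>>> mathcell.bump 11
[out] -17/4
>>> mathcell.lessen -44/3
[out] 125/12
>>> mathcell.bump -46
[out] -427/12
>>> mathcell.fold 94/9
[out] -20069/54
>>> mathcell.show
[out] -20069/54
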